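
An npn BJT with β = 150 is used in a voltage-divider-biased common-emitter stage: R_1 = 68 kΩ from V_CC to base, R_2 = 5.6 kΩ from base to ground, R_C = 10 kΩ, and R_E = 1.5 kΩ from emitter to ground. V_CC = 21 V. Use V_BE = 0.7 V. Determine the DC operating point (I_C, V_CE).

Thevenize the base divider: V_Th = V_CC·R_2/(R_1+R_2) = 21×5.6/73.6 = 1.6 V, R_Th = R_1‖R_2 = 5.17 kΩ.
Base-emitter loop: V_Th = I_B·R_Th + V_BE + (β+1)I_B·R_E, so I_B = (1.6 − 0.7) / (5.17 + 151×1.5) = 0.00388 mA.
I_C = β·I_B = 150×0.00388 = 0.581 mA, and I_E = (β+1)I_B = 0.585 mA.
V_CE = V_CC − I_C·R_C − I_E·R_E = 21 − 0.581×10 − 0.585×1.5 = 14.3 V.
V_CE = 14.3 V > 0.2 V confirms active-region operation.

I_C ≈ 0.58 mA, V_CE ≈ 14 V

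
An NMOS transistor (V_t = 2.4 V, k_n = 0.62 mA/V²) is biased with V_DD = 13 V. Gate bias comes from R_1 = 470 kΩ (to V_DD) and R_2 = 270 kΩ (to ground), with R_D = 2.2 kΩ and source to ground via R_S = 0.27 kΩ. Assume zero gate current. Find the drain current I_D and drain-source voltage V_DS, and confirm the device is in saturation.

I_D ≈ 1.2 mA, V_DS ≈ 9.9 V

V_G = V_DD·R_2/(R_1+R_2) = 13×270/740 = 4.74 V.
Assume saturation: I_D = (k_n/2)(V_GS − V_t)² with V_GS = V_G − I_D·R_S = 4.74 − 0.27·I_D.
Substituting gives 0.0226·I_D² − 1.39·I_D + 1.7 = 0, with roots I_D = 1.25 or 60.4 mA.
The root I_D = 60.4 mA gives V_GS = -11.6 V ≤ V_t, so take I_D = 1.25 mA.
Then V_GS = 4.41 V and V_DS = V_DD − I_D(R_D+R_S) = 13 − 1.25×2.47 = 9.92 V.
Saturation requires V_DS ≥ V_GS − V_t = 2.01 V; 9.92 ≥ 2.01 ✓.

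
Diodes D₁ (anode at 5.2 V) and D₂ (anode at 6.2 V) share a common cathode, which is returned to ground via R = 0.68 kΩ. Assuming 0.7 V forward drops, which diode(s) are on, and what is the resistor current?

Assume both conduct. Then node N would need to be at both 5.2−0.7 = 4.5 V and 6.2−0.7 = 5.5 V, which is impossible.
Assume only D₂ conducts: V_N = 6.2 − 0.7 = 5.5 V, so I_R = 5.5/0.68 = 8.09 mA.
Check D₁: its anode-to-cathode voltage is 5.2 − 5.5 = -0.3 V < 0.7 V, so it is off. The assumption is consistent.

Only D₂ conducts; I_R ≈ 8.1 mA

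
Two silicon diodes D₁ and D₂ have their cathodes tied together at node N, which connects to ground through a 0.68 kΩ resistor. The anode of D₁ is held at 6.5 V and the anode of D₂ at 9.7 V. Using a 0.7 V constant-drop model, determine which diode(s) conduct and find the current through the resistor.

Only D₂ conducts; I_R ≈ 13 mA

Assume both conduct. Then node N would need to be at both 6.5−0.7 = 5.8 V and 9.7−0.7 = 9 V, which is impossible.
Assume only D₂ conducts: V_N = 9.7 − 0.7 = 9 V, so I_R = 9/0.68 = 13.2 mA.
Check D₁: its anode-to-cathode voltage is 6.5 − 9 = -2.5 V < 0.7 V, so it is off. The assumption is consistent.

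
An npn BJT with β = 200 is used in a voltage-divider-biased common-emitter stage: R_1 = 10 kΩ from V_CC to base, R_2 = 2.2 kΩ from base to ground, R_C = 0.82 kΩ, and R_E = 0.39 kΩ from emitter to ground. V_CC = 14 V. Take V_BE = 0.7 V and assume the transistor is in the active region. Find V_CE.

V_CE ≈ 8.5 V

Thevenize the base divider: V_Th = V_CC·R_2/(R_1+R_2) = 14×2.2/12.2 = 2.52 V, R_Th = R_1‖R_2 = 1.8 kΩ.
Base-emitter loop: V_Th = I_B·R_Th + V_BE + (β+1)I_B·R_E, so I_B = (2.52 − 0.7) / (1.8 + 201×0.39) = 0.0228 mA.
I_C = β·I_B = 200×0.0228 = 4.55 mA, and I_E = (β+1)I_B = 4.57 mA.
V_CE = V_CC − I_C·R_C − I_E·R_E = 14 − 4.55×0.82 − 4.57×0.39 = 8.49 V.
V_CE = 8.49 V > 0.2 V confirms active-region operation.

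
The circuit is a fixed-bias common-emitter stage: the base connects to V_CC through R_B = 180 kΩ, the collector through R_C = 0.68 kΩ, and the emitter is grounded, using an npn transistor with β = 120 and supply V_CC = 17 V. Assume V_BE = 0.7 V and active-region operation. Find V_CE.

Base loop: V_CC = I_B·R_B + V_BE, so I_B = (17 − 0.7)/180 kΩ = 0.0906 mA.
In the active region I_C = β·I_B = 120 × 0.0906 = 10.9 mA.
Collector loop: V_CE = V_CC − I_C·R_C = 17 − 10.9×0.68 = 9.61 V.
Since V_CE = 9.61 V > V_CE(sat) ≈ 0.2 V, the transistor is in the active region as assumed.

V_CE ≈ 9.6 V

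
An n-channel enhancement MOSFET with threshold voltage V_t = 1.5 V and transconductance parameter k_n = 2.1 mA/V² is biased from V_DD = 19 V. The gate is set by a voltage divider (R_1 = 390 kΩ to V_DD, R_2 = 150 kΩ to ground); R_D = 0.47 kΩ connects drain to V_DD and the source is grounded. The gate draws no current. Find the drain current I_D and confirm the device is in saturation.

I_D ≈ 15 mA

V_G = V_DD·R_2/(R_1+R_2) = 19×150/540 = 5.28 V. With the source grounded, V_GS = V_G = 5.28 V.
Assume saturation: I_D = (k_n/2)(V_GS − V_t)² = (2.1/2)×(5.28 − 1.5)² = 1.05×3.78² = 15 mA.
V_DS = V_DD − I_D·R_D = 19 − 15×0.47 = 12 V.
Saturation requires V_DS ≥ V_GS − V_t = 3.78 V; 12 ≥ 3.78 ✓.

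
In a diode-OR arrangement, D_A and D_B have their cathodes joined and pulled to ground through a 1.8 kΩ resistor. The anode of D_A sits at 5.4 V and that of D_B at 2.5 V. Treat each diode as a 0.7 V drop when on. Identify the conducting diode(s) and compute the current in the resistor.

Assume both conduct. Then node N would need to be at both 5.4−0.7 = 4.7 V and 2.5−0.7 = 1.8 V, which is impossible.
Assume only D_A conducts: V_N = 5.4 − 0.7 = 4.7 V, so I_R = 4.7/1.8 = 2.61 mA.
Check D_B: its anode-to-cathode voltage is 2.5 − 4.7 = -2.2 V < 0.7 V, so it is off. The assumption is consistent.

Only D_A conducts; I_R ≈ 2.6 mA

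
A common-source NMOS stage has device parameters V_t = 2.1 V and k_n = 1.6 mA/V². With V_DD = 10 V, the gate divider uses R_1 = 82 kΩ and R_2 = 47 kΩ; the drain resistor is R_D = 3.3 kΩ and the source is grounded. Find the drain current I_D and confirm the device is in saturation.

V_G = V_DD·R_2/(R_1+R_2) = 10×47/129 = 3.64 V. With the source grounded, V_GS = V_G = 3.64 V.
Assume saturation: I_D = (k_n/2)(V_GS − V_t)² = (1.6/2)×(3.64 − 2.1)² = 0.8×1.54² = 1.91 mA.
V_DS = V_DD − I_D·R_D = 10 − 1.91×3.3 = 3.71 V.
Saturation requires V_DS ≥ V_GS − V_t = 1.54 V; 3.71 ≥ 1.54 ✓.

I_D ≈ 1.9 mA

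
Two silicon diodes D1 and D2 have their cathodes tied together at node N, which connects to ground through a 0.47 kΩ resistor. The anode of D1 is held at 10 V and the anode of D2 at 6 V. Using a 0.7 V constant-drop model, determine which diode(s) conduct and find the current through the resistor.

Only D1 conducts; I_R ≈ 20 mA

Assume both conduct. Then node N would need to be at both 10−0.7 = 9.3 V and 6−0.7 = 5.3 V, which is impossible.
Assume only D1 conducts: V_N = 10 − 0.7 = 9.3 V, so I_R = 9.3/0.47 = 19.8 mA.
Check D2: its anode-to-cathode voltage is 6 − 9.3 = -3.3 V < 0.7 V, so it is off. The assumption is consistent.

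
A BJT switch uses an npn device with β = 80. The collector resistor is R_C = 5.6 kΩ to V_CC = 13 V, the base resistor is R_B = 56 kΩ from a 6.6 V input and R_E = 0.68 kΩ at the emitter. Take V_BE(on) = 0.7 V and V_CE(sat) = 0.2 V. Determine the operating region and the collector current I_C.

saturation; I_C ≈ 2 mA

Assume active: I_B = (6.6 − 0.7)/(56 + 81×0.68) = 0.0531 mA, I_C = β·I_B = 4.25 mA.
Then V_CE = 13 − 4.25×5.6 − 4.3×0.68 = -13.7 V < 0.2 V — the active assumption fails.
Re-solve with V_CE = 0.2 V. KCL at the emitter: V_E/R_E = (V_BB−0.7−V_E)/R_B + (V_CC−0.2−V_E)/R_C, giving V_E = 1.43 V.
I_C = (V_CC − 0.2 − V_E)/R_C = (12.8 − 1.43)/5.6 = 2.03 mA.
Check: I_B = (5.9 − 1.43)/56 = 0.0797 mA, and β·I_B = 6.38 mA > I_C, confirming saturation.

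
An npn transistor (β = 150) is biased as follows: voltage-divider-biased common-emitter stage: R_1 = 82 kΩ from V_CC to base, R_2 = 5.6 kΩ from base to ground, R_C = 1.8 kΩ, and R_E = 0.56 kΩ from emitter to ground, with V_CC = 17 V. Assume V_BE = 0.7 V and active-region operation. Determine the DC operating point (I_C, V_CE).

Thevenize the base divider: V_Th = V_CC·R_2/(R_1+R_2) = 17×5.6/87.6 = 1.09 V, R_Th = R_1‖R_2 = 5.24 kΩ.
Base-emitter loop: V_Th = I_B·R_Th + V_BE + (β+1)I_B·R_E, so I_B = (1.09 − 0.7) / (5.24 + 151×0.56) = 0.00431 mA.
I_C = β·I_B = 150×0.00431 = 0.646 mA, and I_E = (β+1)I_B = 0.65 mA.
V_CE = V_CC − I_C·R_C − I_E·R_E = 17 − 0.646×1.8 − 0.65×0.56 = 15.5 V.
V_CE = 15.5 V > 0.2 V confirms active-region operation.

I_C ≈ 0.65 mA, V_CE ≈ 15 V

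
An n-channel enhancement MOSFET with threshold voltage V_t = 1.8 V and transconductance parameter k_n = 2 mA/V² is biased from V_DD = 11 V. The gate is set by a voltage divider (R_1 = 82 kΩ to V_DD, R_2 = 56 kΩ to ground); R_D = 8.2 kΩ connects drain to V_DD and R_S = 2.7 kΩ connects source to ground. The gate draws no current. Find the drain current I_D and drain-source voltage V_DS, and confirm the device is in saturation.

V_G = V_DD·R_2/(R_1+R_2) = 11×56/138 = 4.46 V.
Assume saturation: I_D = (k_n/2)(V_GS − V_t)² with V_GS = V_G − I_D·R_S = 4.46 − 2.7·I_D.
Substituting gives 7.29·I_D² − 15.4·I_D + 7.1 = 0, with roots I_D = 0.681 or 1.43 mA.
The root I_D = 1.43 mA gives V_GS = 0.604 V ≤ V_t, so take I_D = 0.681 mA.
Then V_GS = 2.63 V and V_DS = V_DD − I_D(R_D+R_S) = 11 − 0.681×10.9 = 3.58 V.
Saturation requires V_DS ≥ V_GS − V_t = 0.825 V; 3.58 ≥ 0.825 ✓.

I_D ≈ 0.68 mA, V_DS ≈ 3.6 V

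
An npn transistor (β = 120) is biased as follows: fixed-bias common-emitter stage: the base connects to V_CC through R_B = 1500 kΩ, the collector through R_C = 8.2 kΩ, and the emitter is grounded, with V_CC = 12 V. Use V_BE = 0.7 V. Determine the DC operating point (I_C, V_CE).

I_C ≈ 0.9 mA, V_CE ≈ 4.6 V

Base loop: V_CC = I_B·R_B + V_BE, so I_B = (12 − 0.7)/1500 kΩ = 0.00753 mA.
In the active region I_C = β·I_B = 120 × 0.00753 = 0.904 mA.
Collector loop: V_CE = V_CC − I_C·R_C = 12 − 0.904×8.2 = 4.59 V.
Since V_CE = 4.59 V > V_CE(sat) ≈ 0.2 V, the transistor is in the active region as assumed.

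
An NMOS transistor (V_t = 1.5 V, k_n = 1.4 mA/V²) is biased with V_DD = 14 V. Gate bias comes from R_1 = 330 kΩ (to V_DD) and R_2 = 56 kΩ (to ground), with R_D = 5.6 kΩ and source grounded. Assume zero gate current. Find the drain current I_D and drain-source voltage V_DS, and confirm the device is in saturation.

V_G = V_DD·R_2/(R_1+R_2) = 14×56/386 = 2.03 V. With the source grounded, V_GS = V_G = 2.03 V.
Assume saturation: I_D = (k_n/2)(V_GS − V_t)² = (1.4/2)×(2.03 − 1.5)² = 0.7×0.531² = 0.197 mA.
V_DS = V_DD − I_D·R_D = 14 − 0.197×5.6 = 12.9 V.
Saturation requires V_DS ≥ V_GS − V_t = 0.531 V; 12.9 ≥ 0.531 ✓.

I_D ≈ 0.2 mA, V_DS ≈ 13 V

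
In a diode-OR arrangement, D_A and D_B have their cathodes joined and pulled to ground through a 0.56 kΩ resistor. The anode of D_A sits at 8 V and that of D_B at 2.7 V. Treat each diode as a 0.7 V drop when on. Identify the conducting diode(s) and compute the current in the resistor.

Assume both conduct. Then node N would need to be at both 8−0.7 = 7.3 V and 2.7−0.7 = 2 V, which is impossible.
Assume only D_A conducts: V_N = 8 − 0.7 = 7.3 V, so I_R = 7.3/0.56 = 13 mA.
Check D_B: its anode-to-cathode voltage is 2.7 − 7.3 = -4.6 V < 0.7 V, so it is off. The assumption is consistent.

Only D_A conducts; I_R ≈ 13 mA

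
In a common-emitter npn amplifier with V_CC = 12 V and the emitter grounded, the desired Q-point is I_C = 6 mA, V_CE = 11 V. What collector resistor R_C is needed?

R_C ≈ 0.17 kΩ

Collector loop: V_CC = I_C·R_C + V_CE.
R_C = (V_CC − V_CE)/I_C = (12 − 11)/6 = 0.167 kΩ.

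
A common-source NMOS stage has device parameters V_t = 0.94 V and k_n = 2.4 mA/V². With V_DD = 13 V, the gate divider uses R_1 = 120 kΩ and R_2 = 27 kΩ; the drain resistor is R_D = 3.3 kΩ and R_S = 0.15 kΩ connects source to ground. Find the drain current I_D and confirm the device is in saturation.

I_D ≈ 1.7 mA

V_G = V_DD·R_2/(R_1+R_2) = 13×27/147 = 2.39 V.
Assume saturation: I_D = (k_n/2)(V_GS − V_t)² with V_GS = V_G − I_D·R_S = 2.39 − 0.15·I_D.
Substituting gives 0.027·I_D² − 1.52·I_D + 2.52 = 0, with roots I_D = 1.71 or 54.6 mA.
The root I_D = 54.6 mA gives V_GS = -5.81 V ≤ V_t, so take I_D = 1.71 mA.
Then V_GS = 2.13 V and V_DS = V_DD − I_D(R_D+R_S) = 13 − 1.71×3.45 = 7.12 V.
Saturation requires V_DS ≥ V_GS − V_t = 1.19 V; 7.12 ≥ 1.19 ✓.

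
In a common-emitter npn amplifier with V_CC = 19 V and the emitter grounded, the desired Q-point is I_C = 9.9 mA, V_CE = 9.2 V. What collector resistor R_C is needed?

Collector loop: V_CC = I_C·R_C + V_CE.
R_C = (V_CC − V_CE)/I_C = (19 − 9.2)/9.9 = 0.99 kΩ.

R_C ≈ 0.99 kΩ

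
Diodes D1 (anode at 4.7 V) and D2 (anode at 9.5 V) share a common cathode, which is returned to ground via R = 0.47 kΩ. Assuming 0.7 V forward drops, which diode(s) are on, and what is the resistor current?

Only D2 conducts; I_R ≈ 19 mA

Assume both conduct. Then node N would need to be at both 4.7−0.7 = 4 V and 9.5−0.7 = 8.8 V, which is impossible.
Assume only D2 conducts: V_N = 9.5 − 0.7 = 8.8 V, so I_R = 8.8/0.47 = 18.7 mA.
Check D1: its anode-to-cathode voltage is 4.7 − 8.8 = -4.1 V < 0.7 V, so it is off. The assumption is consistent.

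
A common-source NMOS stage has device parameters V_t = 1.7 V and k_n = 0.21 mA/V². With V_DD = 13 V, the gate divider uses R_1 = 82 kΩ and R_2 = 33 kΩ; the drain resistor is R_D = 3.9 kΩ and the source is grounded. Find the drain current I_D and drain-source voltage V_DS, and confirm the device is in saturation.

I_D ≈ 0.43 mA, V_DS ≈ 11 V

V_G = V_DD·R_2/(R_1+R_2) = 13×33/115 = 3.73 V. With the source grounded, V_GS = V_G = 3.73 V.
Assume saturation: I_D = (k_n/2)(V_GS − V_t)² = (0.21/2)×(3.73 − 1.7)² = 0.105×2.03² = 0.433 mA.
V_DS = V_DD − I_D·R_D = 13 − 0.433×3.9 = 11.3 V.
Saturation requires V_DS ≥ V_GS − V_t = 2.03 V; 11.3 ≥ 2.03 ✓.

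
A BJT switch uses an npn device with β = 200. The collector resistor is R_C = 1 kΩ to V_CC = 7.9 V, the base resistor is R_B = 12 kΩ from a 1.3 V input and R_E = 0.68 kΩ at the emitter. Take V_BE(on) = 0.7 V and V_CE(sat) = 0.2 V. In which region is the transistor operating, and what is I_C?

active; I_C ≈ 0.81 mA

Assume active. Base-emitter loop: I_B = (V_BB − V_BE)/(R_B + (β+1)R_E) = (1.3 − 0.7)/(12 + 201×0.68) = 0.00404 mA.
I_C = β·I_B = 200×0.00404 = 0.807 mA.
V_CE = V_CC − I_C·R_C − I_E·R_E = 7.9 − 0.807×1 − 0.811×0.68 = 6.54 V > V_CE(sat), so the active-region assumption holds.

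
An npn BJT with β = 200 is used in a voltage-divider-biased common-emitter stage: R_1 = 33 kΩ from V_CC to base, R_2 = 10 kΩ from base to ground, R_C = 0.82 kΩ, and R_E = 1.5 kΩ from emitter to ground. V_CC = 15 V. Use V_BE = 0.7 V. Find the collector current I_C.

Thevenize the base divider: V_Th = V_CC·R_2/(R_1+R_2) = 15×10/43 = 3.49 V, R_Th = R_1‖R_2 = 7.67 kΩ.
Base-emitter loop: V_Th = I_B·R_Th + V_BE + (β+1)I_B·R_E, so I_B = (3.49 − 0.7) / (7.67 + 201×1.5) = 0.00902 mA.
I_C = β·I_B = 200×0.00902 = 1.8 mA, and I_E = (β+1)I_B = 1.81 mA.
V_CE = V_CC − I_C·R_C − I_E·R_E = 15 − 1.8×0.82 − 1.81×1.5 = 10.8 V.
V_CE = 10.8 V > 0.2 V confirms active-region operation.

I_C ≈ 1.8 mA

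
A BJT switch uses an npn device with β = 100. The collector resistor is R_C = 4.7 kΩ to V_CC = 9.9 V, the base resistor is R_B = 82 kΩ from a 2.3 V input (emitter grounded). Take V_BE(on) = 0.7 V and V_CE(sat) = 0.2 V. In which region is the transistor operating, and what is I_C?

active; I_C ≈ 2 mA

Assume active. Base-emitter loop: I_B = (V_BB − V_BE)/R_B = (2.3 − 0.7)/82 = 0.0195 mA.
I_C = β·I_B = 100×0.0195 = 1.95 mA.
V_CE = V_CC − I_C·R_C = 9.9 − 1.95×4.7 = 0.729 V > V_CE(sat), so the active-region assumption holds.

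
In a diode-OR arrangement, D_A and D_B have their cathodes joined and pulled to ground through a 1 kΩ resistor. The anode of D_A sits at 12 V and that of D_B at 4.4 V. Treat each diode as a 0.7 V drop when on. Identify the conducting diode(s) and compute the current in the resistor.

Only D_A conducts; I_R ≈ 11 mA

Assume both conduct. Then node N would need to be at both 12−0.7 = 11.3 V and 4.4−0.7 = 3.7 V, which is impossible.
Assume only D_A conducts: V_N = 12 − 0.7 = 11.3 V, so I_R = 11.3/1 = 11.3 mA.
Check D_B: its anode-to-cathode voltage is 4.4 − 11.3 = -6.9 V < 0.7 V, so it is off. The assumption is consistent.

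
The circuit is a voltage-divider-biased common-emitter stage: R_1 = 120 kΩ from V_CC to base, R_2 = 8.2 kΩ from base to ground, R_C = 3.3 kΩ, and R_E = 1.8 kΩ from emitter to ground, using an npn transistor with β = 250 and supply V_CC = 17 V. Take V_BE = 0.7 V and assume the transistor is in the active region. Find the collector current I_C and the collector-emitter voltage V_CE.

Thevenize the base divider: V_Th = V_CC·R_2/(R_1+R_2) = 17×8.2/128 = 1.09 V, R_Th = R_1‖R_2 = 7.68 kΩ.
Base-emitter loop: V_Th = I_B·R_Th + V_BE + (β+1)I_B·R_E, so I_B = (1.09 − 0.7) / (7.68 + 251×1.8) = 0.000843 mA.
I_C = β·I_B = 250×0.000843 = 0.211 mA, and I_E = (β+1)I_B = 0.212 mA.
V_CE = V_CC − I_C·R_C − I_E·R_E = 17 − 0.211×3.3 − 0.212×1.8 = 15.9 V.
V_CE = 15.9 V > 0.2 V confirms active-region operation.

I_C ≈ 0.21 mA, V_CE ≈ 16 V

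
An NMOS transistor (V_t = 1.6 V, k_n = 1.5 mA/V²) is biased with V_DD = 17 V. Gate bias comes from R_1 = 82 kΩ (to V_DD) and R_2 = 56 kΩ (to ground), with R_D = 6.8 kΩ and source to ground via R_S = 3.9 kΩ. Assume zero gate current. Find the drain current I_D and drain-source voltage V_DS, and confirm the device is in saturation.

V_G = V_DD·R_2/(R_1+R_2) = 17×56/138 = 6.9 V.
Assume saturation: I_D = (k_n/2)(V_GS − V_t)² with V_GS = V_G − I_D·R_S = 6.9 − 3.9·I_D.
Substituting gives 11.4·I_D² − 32·I_D + 21.1 = 0, with roots I_D = 1.05 or 1.75 mA.
The root I_D = 1.75 mA gives V_GS = 0.0723 V ≤ V_t, so take I_D = 1.05 mA.
Then V_GS = 2.79 V and V_DS = V_DD − I_D(R_D+R_S) = 17 − 1.05×10.7 = 5.72 V.
Saturation requires V_DS ≥ V_GS − V_t = 1.19 V; 5.72 ≥ 1.19 ✓.

I_D ≈ 1.1 mA, V_DS ≈ 5.7 V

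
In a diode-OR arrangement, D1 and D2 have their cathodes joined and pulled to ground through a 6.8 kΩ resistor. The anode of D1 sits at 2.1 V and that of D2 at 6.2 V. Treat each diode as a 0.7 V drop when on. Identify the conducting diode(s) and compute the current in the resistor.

Only D2 conducts; I_R ≈ 0.81 mA

Assume both conduct. Then node N would need to be at both 2.1−0.7 = 1.4 V and 6.2−0.7 = 5.5 V, which is impossible.
Assume only D2 conducts: V_N = 6.2 − 0.7 = 5.5 V, so I_R = 5.5/6.8 = 0.809 mA.
Check D1: its anode-to-cathode voltage is 2.1 − 5.5 = -3.4 V < 0.7 V, so it is off. The assumption is consistent.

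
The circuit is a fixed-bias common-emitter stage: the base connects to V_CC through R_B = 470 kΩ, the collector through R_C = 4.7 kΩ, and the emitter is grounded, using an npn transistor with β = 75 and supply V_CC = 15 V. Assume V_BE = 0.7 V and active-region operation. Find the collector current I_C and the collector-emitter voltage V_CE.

Base loop: V_CC = I_B·R_B + V_BE, so I_B = (15 − 0.7)/470 kΩ = 0.0304 mA.
In the active region I_C = β·I_B = 75 × 0.0304 = 2.28 mA.
Collector loop: V_CE = V_CC − I_C·R_C = 15 − 2.28×4.7 = 4.28 V.
Since V_CE = 4.28 V > V_CE(sat) ≈ 0.2 V, the transistor is in the active region as assumed.

I_C ≈ 2.3 mA, V_CE ≈ 4.3 V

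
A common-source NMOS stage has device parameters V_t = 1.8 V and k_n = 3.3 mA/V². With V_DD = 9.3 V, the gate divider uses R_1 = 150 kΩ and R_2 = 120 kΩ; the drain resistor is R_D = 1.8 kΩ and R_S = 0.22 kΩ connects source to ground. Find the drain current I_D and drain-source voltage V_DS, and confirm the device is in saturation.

I_D ≈ 3.8 mA, V_DS ≈ 1.7 V

V_G = V_DD·R_2/(R_1+R_2) = 9.3×120/270 = 4.13 V.
Assume saturation: I_D = (k_n/2)(V_GS − V_t)² with V_GS = V_G − I_D·R_S = 4.13 − 0.22·I_D.
Substituting gives 0.0799·I_D² − 2.69·I_D + 8.98 = 0, with roots I_D = 3.75 or 30 mA.
The root I_D = 30 mA gives V_GS = -2.46 V ≤ V_t, so take I_D = 3.75 mA.
Then V_GS = 3.31 V and V_DS = V_DD − I_D(R_D+R_S) = 9.3 − 3.75×2.02 = 1.72 V.
Saturation requires V_DS ≥ V_GS − V_t = 1.51 V; 1.72 ≥ 1.51 ✓.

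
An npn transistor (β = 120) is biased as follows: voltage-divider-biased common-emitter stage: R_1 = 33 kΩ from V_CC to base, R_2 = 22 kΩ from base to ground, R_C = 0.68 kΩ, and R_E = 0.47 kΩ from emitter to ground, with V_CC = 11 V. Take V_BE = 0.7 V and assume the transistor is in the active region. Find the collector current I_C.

Thevenize the base divider: V_Th = V_CC·R_2/(R_1+R_2) = 11×22/55 = 4.4 V, R_Th = R_1‖R_2 = 13.2 kΩ.
Base-emitter loop: V_Th = I_B·R_Th + V_BE + (β+1)I_B·R_E, so I_B = (4.4 − 0.7) / (13.2 + 121×0.47) = 0.0528 mA.
I_C = β·I_B = 120×0.0528 = 6.34 mA, and I_E = (β+1)I_B = 6.39 mA.
V_CE = V_CC − I_C·R_C − I_E·R_E = 11 − 6.34×0.68 − 6.39×0.47 = 3.69 V.
V_CE = 3.69 V > 0.2 V confirms active-region operation.

I_C ≈ 6.3 mA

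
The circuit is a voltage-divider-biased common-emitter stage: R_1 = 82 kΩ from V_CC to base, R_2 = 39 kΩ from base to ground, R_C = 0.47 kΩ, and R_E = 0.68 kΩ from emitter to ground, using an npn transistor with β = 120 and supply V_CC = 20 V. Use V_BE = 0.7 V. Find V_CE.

Thevenize the base divider: V_Th = V_CC·R_2/(R_1+R_2) = 20×39/121 = 6.45 V, R_Th = R_1‖R_2 = 26.4 kΩ.
Base-emitter loop: V_Th = I_B·R_Th + V_BE + (β+1)I_B·R_E, so I_B = (6.45 − 0.7) / (26.4 + 121×0.68) = 0.0529 mA.
I_C = β·I_B = 120×0.0529 = 6.34 mA, and I_E = (β+1)I_B = 6.4 mA.
V_CE = V_CC − I_C·R_C − I_E·R_E = 20 − 6.34×0.47 − 6.4×0.68 = 12.7 V.
V_CE = 12.7 V > 0.2 V confirms active-region operation.

V_CE ≈ 13 V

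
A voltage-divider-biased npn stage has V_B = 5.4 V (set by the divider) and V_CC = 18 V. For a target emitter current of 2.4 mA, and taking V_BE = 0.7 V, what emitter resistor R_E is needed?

V_E = V_B − V_BE = 5.4 − 0.7 = 4.7 V.
R_E = V_E / I_E = 4.7 / 2.4 = 1.96 kΩ.

R_E ≈ 2 kΩ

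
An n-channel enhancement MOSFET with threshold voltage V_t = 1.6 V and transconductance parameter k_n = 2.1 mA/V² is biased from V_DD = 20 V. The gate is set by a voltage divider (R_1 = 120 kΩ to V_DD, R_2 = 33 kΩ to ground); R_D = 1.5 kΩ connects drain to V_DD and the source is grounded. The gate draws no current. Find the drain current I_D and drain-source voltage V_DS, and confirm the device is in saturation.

V_G = V_DD·R_2/(R_1+R_2) = 20×33/153 = 4.31 V. With the source grounded, V_GS = V_G = 4.31 V.
Assume saturation: I_D = (k_n/2)(V_GS − V_t)² = (2.1/2)×(4.31 − 1.6)² = 1.05×2.71² = 7.73 mA.
V_DS = V_DD − I_D·R_D = 20 − 7.73×1.5 = 8.4 V.
Saturation requires V_DS ≥ V_GS − V_t = 2.71 V; 8.4 ≥ 2.71 ✓.

I_D ≈ 7.7 mA, V_DS ≈ 8.4 V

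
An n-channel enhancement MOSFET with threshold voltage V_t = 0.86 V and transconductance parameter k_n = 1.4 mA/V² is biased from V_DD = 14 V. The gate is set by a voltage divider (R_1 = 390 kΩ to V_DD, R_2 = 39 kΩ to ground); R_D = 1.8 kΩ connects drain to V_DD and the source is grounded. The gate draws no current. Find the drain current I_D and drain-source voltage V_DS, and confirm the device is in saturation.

I_D ≈ 0.12 mA, V_DS ≈ 14 V

V_G = V_DD·R_2/(R_1+R_2) = 14×39/429 = 1.27 V. With the source grounded, V_GS = V_G = 1.27 V.
Assume saturation: I_D = (k_n/2)(V_GS − V_t)² = (1.4/2)×(1.27 − 0.86)² = 0.7×0.413² = 0.119 mA.
V_DS = V_DD − I_D·R_D = 14 − 0.119×1.8 = 13.8 V.
Saturation requires V_DS ≥ V_GS − V_t = 0.413 V; 13.8 ≥ 0.413 ✓.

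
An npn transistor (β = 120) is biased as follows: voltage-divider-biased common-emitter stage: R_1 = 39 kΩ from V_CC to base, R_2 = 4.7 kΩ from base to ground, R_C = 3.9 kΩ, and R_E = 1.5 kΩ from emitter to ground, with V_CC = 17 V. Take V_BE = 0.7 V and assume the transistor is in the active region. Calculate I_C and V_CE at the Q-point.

I_C ≈ 0.73 mA, V_CE ≈ 13 V

Thevenize the base divider: V_Th = V_CC·R_2/(R_1+R_2) = 17×4.7/43.7 = 1.83 V, R_Th = R_1‖R_2 = 4.19 kΩ.
Base-emitter loop: V_Th = I_B·R_Th + V_BE + (β+1)I_B·R_E, so I_B = (1.83 − 0.7) / (4.19 + 121×1.5) = 0.00608 mA.
I_C = β·I_B = 120×0.00608 = 0.729 mA, and I_E = (β+1)I_B = 0.735 mA.
V_CE = V_CC − I_C·R_C − I_E·R_E = 17 − 0.729×3.9 − 0.735×1.5 = 13.1 V.
V_CE = 13.1 V > 0.2 V confirms active-region operation.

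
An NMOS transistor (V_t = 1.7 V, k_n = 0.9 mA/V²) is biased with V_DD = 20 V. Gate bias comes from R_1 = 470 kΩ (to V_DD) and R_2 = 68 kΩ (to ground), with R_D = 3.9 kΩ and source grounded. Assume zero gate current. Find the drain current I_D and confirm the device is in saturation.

V_G = V_DD·R_2/(R_1+R_2) = 20×68/538 = 2.53 V. With the source grounded, V_GS = V_G = 2.53 V.
Assume saturation: I_D = (k_n/2)(V_GS − V_t)² = (0.9/2)×(2.53 − 1.7)² = 0.45×0.828² = 0.308 mA.
V_DS = V_DD − I_D·R_D = 20 − 0.308×3.9 = 18.8 V.
Saturation requires V_DS ≥ V_GS − V_t = 0.828 V; 18.8 ≥ 0.828 ✓.

I_D ≈ 0.31 mA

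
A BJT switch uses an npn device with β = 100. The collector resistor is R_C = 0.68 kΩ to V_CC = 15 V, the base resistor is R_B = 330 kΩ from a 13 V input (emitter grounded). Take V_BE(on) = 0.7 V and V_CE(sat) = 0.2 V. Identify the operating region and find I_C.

active; I_C ≈ 3.7 mA

Assume active. Base-emitter loop: I_B = (V_BB − V_BE)/R_B = (13 − 0.7)/330 = 0.0373 mA.
I_C = β·I_B = 100×0.0373 = 3.73 mA.
V_CE = V_CC − I_C·R_C = 15 − 3.73×0.68 = 12.5 V > V_CE(sat), so the active-region assumption holds.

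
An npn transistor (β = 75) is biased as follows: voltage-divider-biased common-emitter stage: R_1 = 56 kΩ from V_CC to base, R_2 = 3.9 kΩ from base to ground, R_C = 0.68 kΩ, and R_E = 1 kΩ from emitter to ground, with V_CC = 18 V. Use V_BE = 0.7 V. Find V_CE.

Thevenize the base divider: V_Th = V_CC·R_2/(R_1+R_2) = 18×3.9/59.9 = 1.17 V, R_Th = R_1‖R_2 = 3.65 kΩ.
Base-emitter loop: V_Th = I_B·R_Th + V_BE + (β+1)I_B·R_E, so I_B = (1.17 − 0.7) / (3.65 + 76×1) = 0.00593 mA.
I_C = β·I_B = 75×0.00593 = 0.444 mA, and I_E = (β+1)I_B = 0.45 mA.
V_CE = V_CC − I_C·R_C − I_E·R_E = 18 − 0.444×0.68 − 0.45×1 = 17.2 V.
V_CE = 17.2 V > 0.2 V confirms active-region operation.

V_CE ≈ 17 V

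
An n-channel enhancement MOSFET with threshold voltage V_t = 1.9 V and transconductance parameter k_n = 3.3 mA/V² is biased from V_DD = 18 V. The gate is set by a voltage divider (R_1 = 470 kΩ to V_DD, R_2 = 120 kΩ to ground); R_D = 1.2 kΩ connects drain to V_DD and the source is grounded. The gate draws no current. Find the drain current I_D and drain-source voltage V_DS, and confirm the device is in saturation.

I_D ≈ 5.1 mA, V_DS ≈ 12 V

V_G = V_DD·R_2/(R_1+R_2) = 18×120/590 = 3.66 V. With the source grounded, V_GS = V_G = 3.66 V.
Assume saturation: I_D = (k_n/2)(V_GS − V_t)² = (3.3/2)×(3.66 − 1.9)² = 1.65×1.76² = 5.12 mA.
V_DS = V_DD − I_D·R_D = 18 − 5.12×1.2 = 11.9 V.
Saturation requires V_DS ≥ V_GS − V_t = 1.76 V; 11.9 ≥ 1.76 ✓.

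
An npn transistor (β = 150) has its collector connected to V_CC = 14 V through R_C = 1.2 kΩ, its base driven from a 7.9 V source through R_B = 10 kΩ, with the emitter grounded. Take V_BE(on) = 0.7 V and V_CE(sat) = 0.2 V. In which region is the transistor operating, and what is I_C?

Assume active: I_B = (7.9 − 0.7)/10 = 0.72 mA, giving I_C = β·I_B = 108 mA.
But then V_CE = 14 − 108×1.2 = -116 V < V_CE(sat) = 0.2 V — impossible in the active region.
So the transistor is saturated. With V_CE = 0.2 V, I_C = (V_CC − 0.2)/R_C = 13.8/1.2 = 11.5 mA.
Check: β·I_B = 108 mA > I_C = 11.5 mA, confirming saturation.

saturation; I_C ≈ 12 mA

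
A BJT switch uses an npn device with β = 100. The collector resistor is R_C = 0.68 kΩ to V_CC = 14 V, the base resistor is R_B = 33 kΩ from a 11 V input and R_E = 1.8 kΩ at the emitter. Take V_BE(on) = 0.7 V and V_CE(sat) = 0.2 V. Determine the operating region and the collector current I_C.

active; I_C ≈ 4.8 mA

Assume active. Base-emitter loop: I_B = (V_BB − V_BE)/(R_B + (β+1)R_E) = (11 − 0.7)/(33 + 101×1.8) = 0.048 mA.
I_C = β·I_B = 100×0.048 = 4.8 mA.
V_CE = V_CC − I_C·R_C − I_E·R_E = 14 − 4.8×0.68 − 4.84×1.8 = 2.02 V > V_CE(sat), so the active-region assumption holds.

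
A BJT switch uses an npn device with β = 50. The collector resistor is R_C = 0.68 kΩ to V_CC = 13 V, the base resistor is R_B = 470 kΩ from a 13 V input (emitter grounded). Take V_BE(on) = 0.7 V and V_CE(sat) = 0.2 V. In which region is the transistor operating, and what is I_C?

Assume active. Base-emitter loop: I_B = (V_BB − V_BE)/R_B = (13 − 0.7)/470 = 0.0262 mA.
I_C = β·I_B = 50×0.0262 = 1.31 mA.
V_CE = V_CC − I_C·R_C = 13 − 1.31×0.68 = 12.1 V > V_CE(sat), so the active-region assumption holds.

active; I_C ≈ 1.3 mA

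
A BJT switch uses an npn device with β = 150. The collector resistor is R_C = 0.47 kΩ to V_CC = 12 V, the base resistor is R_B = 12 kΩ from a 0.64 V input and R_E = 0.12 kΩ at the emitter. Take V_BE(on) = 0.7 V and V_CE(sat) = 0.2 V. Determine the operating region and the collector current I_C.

V_BB = 0.64 V ≤ V_BE(on) = 0.7 V, so the base-emitter junction is not forward biased.
The transistor is in cutoff: I_B = I_C = 0.

cutoff; I_C ≈ 0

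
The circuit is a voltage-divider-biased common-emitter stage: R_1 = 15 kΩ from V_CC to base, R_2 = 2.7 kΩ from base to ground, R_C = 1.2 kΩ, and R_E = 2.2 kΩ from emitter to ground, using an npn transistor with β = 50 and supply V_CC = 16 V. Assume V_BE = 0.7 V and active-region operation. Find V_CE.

V_CE ≈ 13 V

Thevenize the base divider: V_Th = V_CC·R_2/(R_1+R_2) = 16×2.7/17.7 = 2.44 V, R_Th = R_1‖R_2 = 2.29 kΩ.
Base-emitter loop: V_Th = I_B·R_Th + V_BE + (β+1)I_B·R_E, so I_B = (2.44 − 0.7) / (2.29 + 51×2.2) = 0.0152 mA.
I_C = β·I_B = 50×0.0152 = 0.76 mA, and I_E = (β+1)I_B = 0.775 mA.
V_CE = V_CC − I_C·R_C − I_E·R_E = 16 − 0.76×1.2 − 0.775×2.2 = 13.4 V.
V_CE = 13.4 V > 0.2 V confirms active-region operation.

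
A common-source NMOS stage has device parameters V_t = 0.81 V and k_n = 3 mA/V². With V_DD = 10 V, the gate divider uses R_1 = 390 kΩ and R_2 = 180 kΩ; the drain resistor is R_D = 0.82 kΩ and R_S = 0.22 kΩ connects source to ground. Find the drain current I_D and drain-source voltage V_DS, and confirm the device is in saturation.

I_D ≈ 3.6 mA, V_DS ≈ 6.2 V

V_G = V_DD·R_2/(R_1+R_2) = 10×180/570 = 3.16 V.
Assume saturation: I_D = (k_n/2)(V_GS − V_t)² with V_GS = V_G − I_D·R_S = 3.16 − 0.22·I_D.
Substituting gives 0.0726·I_D² − 2.55·I_D + 8.27 = 0, with roots I_D = 3.62 or 31.5 mA.
The root I_D = 31.5 mA gives V_GS = -3.77 V ≤ V_t, so take I_D = 3.62 mA.
Then V_GS = 2.36 V and V_DS = V_DD − I_D(R_D+R_S) = 10 − 3.62×1.04 = 6.24 V.
Saturation requires V_DS ≥ V_GS − V_t = 1.55 V; 6.24 ≥ 1.55 ✓.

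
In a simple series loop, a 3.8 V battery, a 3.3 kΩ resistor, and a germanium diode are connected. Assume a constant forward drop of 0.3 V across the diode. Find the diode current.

I ≈ 1.1 mA

KVL around the loop: 3.8 = V_D + I·R = 0.3 + I × 3.3 kΩ.
So I = (3.8 − 0.3) / 3.3 kΩ = 3.5 / 3.3 = 1.06 mA.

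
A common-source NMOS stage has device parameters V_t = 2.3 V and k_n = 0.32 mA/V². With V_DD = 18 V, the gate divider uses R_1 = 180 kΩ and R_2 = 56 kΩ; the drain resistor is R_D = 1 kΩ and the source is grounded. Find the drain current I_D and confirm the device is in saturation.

I_D ≈ 0.62 mA

V_G = V_DD·R_2/(R_1+R_2) = 18×56/236 = 4.27 V. With the source grounded, V_GS = V_G = 4.27 V.
Assume saturation: I_D = (k_n/2)(V_GS − V_t)² = (0.32/2)×(4.27 − 2.3)² = 0.16×1.97² = 0.622 mA.
V_DS = V_DD − I_D·R_D = 18 − 0.622×1 = 17.4 V.
Saturation requires V_DS ≥ V_GS − V_t = 1.97 V; 17.4 ≥ 1.97 ✓.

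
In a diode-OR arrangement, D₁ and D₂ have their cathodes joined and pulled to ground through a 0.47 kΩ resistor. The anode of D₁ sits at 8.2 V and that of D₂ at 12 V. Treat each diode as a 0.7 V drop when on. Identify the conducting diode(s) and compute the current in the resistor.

Only D₂ conducts; I_R ≈ 24 mA

Assume both conduct. Then node N would need to be at both 8.2−0.7 = 7.5 V and 12−0.7 = 11.3 V, which is impossible.
Assume only D₂ conducts: V_N = 12 − 0.7 = 11.3 V, so I_R = 11.3/0.47 = 24 mA.
Check D₁: its anode-to-cathode voltage is 8.2 − 11.3 = -3.1 V < 0.7 V, so it is off. The assumption is consistent.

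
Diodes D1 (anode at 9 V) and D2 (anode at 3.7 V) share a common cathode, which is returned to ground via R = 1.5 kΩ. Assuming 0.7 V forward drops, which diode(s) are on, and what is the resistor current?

Only D1 conducts; I_R ≈ 5.5 mA

Assume both conduct. Then node N would need to be at both 9−0.7 = 8.3 V and 3.7−0.7 = 3 V, which is impossible.
Assume only D1 conducts: V_N = 9 − 0.7 = 8.3 V, so I_R = 8.3/1.5 = 5.53 mA.
Check D2: its anode-to-cathode voltage is 3.7 − 8.3 = -4.6 V < 0.7 V, so it is off. The assumption is consistent.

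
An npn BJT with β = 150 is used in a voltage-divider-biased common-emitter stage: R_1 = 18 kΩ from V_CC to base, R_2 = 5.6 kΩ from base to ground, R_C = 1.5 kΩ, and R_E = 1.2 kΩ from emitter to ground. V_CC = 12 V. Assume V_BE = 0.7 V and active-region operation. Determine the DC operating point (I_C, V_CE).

Thevenize the base divider: V_Th = V_CC·R_2/(R_1+R_2) = 12×5.6/23.6 = 2.85 V, R_Th = R_1‖R_2 = 4.27 kΩ.
Base-emitter loop: V_Th = I_B·R_Th + V_BE + (β+1)I_B·R_E, so I_B = (2.85 − 0.7) / (4.27 + 151×1.2) = 0.0116 mA.
I_C = β·I_B = 150×0.0116 = 1.74 mA, and I_E = (β+1)I_B = 1.75 mA.
V_CE = V_CC − I_C·R_C − I_E·R_E = 12 − 1.74×1.5 − 1.75×1.2 = 7.3 V.
V_CE = 7.3 V > 0.2 V confirms active-region operation.

I_C ≈ 1.7 mA, V_CE ≈ 7.3 V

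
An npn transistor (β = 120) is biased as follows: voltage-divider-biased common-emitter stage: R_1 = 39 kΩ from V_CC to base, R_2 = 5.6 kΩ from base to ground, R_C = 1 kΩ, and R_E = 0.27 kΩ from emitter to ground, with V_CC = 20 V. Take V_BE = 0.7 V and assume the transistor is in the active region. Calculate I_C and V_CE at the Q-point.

I_C ≈ 5.8 mA, V_CE ≈ 13 V

Thevenize the base divider: V_Th = V_CC·R_2/(R_1+R_2) = 20×5.6/44.6 = 2.51 V, R_Th = R_1‖R_2 = 4.9 kΩ.
Base-emitter loop: V_Th = I_B·R_Th + V_BE + (β+1)I_B·R_E, so I_B = (2.51 − 0.7) / (4.9 + 121×0.27) = 0.0482 mA.
I_C = β·I_B = 120×0.0482 = 5.79 mA, and I_E = (β+1)I_B = 5.83 mA.
V_CE = V_CC − I_C·R_C − I_E·R_E = 20 − 5.79×1 − 5.83×0.27 = 12.6 V.
V_CE = 12.6 V > 0.2 V confirms active-region operation.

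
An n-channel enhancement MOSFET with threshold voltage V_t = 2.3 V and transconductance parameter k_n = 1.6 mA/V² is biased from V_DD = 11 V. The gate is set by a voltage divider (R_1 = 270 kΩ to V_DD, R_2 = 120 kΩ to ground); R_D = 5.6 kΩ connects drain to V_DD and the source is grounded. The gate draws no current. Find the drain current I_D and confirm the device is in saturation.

I_D ≈ 0.94 mA

V_G = V_DD·R_2/(R_1+R_2) = 11×120/390 = 3.38 V. With the source grounded, V_GS = V_G = 3.38 V.
Assume saturation: I_D = (k_n/2)(V_GS − V_t)² = (1.6/2)×(3.38 − 2.3)² = 0.8×1.08² = 0.941 mA.
V_DS = V_DD − I_D·R_D = 11 − 0.941×5.6 = 5.73 V.
Saturation requires V_DS ≥ V_GS − V_t = 1.08 V; 5.73 ≥ 1.08 ✓.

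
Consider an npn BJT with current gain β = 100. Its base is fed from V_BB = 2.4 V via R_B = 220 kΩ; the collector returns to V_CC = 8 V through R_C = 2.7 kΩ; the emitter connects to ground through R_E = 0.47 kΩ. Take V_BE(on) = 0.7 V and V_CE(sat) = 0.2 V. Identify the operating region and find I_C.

active; I_C ≈ 0.64 mA

Assume active. Base-emitter loop: I_B = (V_BB − V_BE)/(R_B + (β+1)R_E) = (2.4 − 0.7)/(220 + 101×0.47) = 0.00636 mA.
I_C = β·I_B = 100×0.00636 = 0.636 mA.
V_CE = V_CC − I_C·R_C − I_E·R_E = 8 − 0.636×2.7 − 0.642×0.47 = 5.98 V > V_CE(sat), so the active-region assumption holds.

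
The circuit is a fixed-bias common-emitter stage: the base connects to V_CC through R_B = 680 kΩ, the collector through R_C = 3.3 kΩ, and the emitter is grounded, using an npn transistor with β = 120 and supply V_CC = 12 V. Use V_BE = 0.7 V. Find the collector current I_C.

I_C ≈ 2 mA

Base loop: V_CC = I_B·R_B + V_BE, so I_B = (12 − 0.7)/680 kΩ = 0.0166 mA.
In the active region I_C = β·I_B = 120 × 0.0166 = 1.99 mA.
Collector loop: V_CE = V_CC − I_C·R_C = 12 − 1.99×3.3 = 5.42 V.
Since V_CE = 5.42 V > V_CE(sat) ≈ 0.2 V, the transistor is in the active region as assumed.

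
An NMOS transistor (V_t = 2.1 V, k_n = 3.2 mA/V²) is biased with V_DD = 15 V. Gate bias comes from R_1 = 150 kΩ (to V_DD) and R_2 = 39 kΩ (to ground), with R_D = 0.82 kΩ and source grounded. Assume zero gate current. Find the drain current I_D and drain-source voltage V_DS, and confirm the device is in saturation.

V_G = V_DD·R_2/(R_1+R_2) = 15×39/189 = 3.1 V. With the source grounded, V_GS = V_G = 3.1 V.
Assume saturation: I_D = (k_n/2)(V_GS − V_t)² = (3.2/2)×(3.1 − 2.1)² = 1.6×0.995² = 1.58 mA.
V_DS = V_DD − I_D·R_D = 15 − 1.58×0.82 = 13.7 V.
Saturation requires V_DS ≥ V_GS − V_t = 0.995 V; 13.7 ≥ 0.995 ✓.

I_D ≈ 1.6 mA, V_DS ≈ 14 V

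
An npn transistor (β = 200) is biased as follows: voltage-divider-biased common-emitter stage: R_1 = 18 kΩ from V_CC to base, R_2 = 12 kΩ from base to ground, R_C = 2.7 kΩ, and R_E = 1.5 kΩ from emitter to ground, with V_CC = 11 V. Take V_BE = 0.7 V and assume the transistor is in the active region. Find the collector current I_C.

Thevenize the base divider: V_Th = V_CC·R_2/(R_1+R_2) = 11×12/30 = 4.4 V, R_Th = R_1‖R_2 = 7.2 kΩ.
Base-emitter loop: V_Th = I_B·R_Th + V_BE + (β+1)I_B·R_E, so I_B = (4.4 − 0.7) / (7.2 + 201×1.5) = 0.012 mA.
I_C = β·I_B = 200×0.012 = 2.4 mA, and I_E = (β+1)I_B = 2.41 mA.
V_CE = V_CC − I_C·R_C − I_E·R_E = 11 − 2.4×2.7 − 2.41×1.5 = 0.914 V.
V_CE = 0.914 V > 0.2 V confirms active-region operation.

I_C ≈ 2.4 mA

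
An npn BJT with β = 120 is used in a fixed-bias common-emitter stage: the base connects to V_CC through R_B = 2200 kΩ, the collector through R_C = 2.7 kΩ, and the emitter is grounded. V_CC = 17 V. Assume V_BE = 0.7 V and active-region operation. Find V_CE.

Base loop: V_CC = I_B·R_B + V_BE, so I_B = (17 − 0.7)/2200 kΩ = 0.00741 mA.
In the active region I_C = β·I_B = 120 × 0.00741 = 0.889 mA.
Collector loop: V_CE = V_CC − I_C·R_C = 17 − 0.889×2.7 = 14.6 V.
Since V_CE = 14.6 V > V_CE(sat) ≈ 0.2 V, the transistor is in the active region as assumed.

V_CE ≈ 15 V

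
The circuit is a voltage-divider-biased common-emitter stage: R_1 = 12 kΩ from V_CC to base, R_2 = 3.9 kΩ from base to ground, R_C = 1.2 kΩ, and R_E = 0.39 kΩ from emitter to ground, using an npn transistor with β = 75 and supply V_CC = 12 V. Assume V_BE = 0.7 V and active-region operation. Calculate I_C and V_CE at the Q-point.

Thevenize the base divider: V_Th = V_CC·R_2/(R_1+R_2) = 12×3.9/15.9 = 2.94 V, R_Th = R_1‖R_2 = 2.94 kΩ.
Base-emitter loop: V_Th = I_B·R_Th + V_BE + (β+1)I_B·R_E, so I_B = (2.94 − 0.7) / (2.94 + 76×0.39) = 0.0689 mA.
I_C = β·I_B = 75×0.0689 = 5.16 mA, and I_E = (β+1)I_B = 5.23 mA.
V_CE = V_CC − I_C·R_C − I_E·R_E = 12 − 5.16×1.2 − 5.23×0.39 = 3.76 V.
V_CE = 3.76 V > 0.2 V confirms active-region operation.

I_C ≈ 5.2 mA, V_CE ≈ 3.8 V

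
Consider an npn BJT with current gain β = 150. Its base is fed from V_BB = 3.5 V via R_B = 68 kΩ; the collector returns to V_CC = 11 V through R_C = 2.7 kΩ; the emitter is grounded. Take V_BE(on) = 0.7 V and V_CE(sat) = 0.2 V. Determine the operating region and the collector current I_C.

saturation; I_C ≈ 4 mA

Assume active: I_B = (3.5 − 0.7)/68 = 0.0412 mA, giving I_C = β·I_B = 6.18 mA.
But then V_CE = 11 − 6.18×2.7 = -5.68 V < V_CE(sat) = 0.2 V — impossible in the active region.
So the transistor is saturated. With V_CE = 0.2 V, I_C = (V_CC − 0.2)/R_C = 10.8/2.7 = 4 mA.
Check: β·I_B = 6.18 mA > I_C = 4 mA, confirming saturation.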